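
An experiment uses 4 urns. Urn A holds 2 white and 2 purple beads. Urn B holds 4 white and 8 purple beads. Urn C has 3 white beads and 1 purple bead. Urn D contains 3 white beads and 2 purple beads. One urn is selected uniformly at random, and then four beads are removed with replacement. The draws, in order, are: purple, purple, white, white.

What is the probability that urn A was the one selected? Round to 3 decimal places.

The likelihood of the observed sequence under each hypothesis: P(data | urn A) = (2/4)(2/4)(2/4)(2/4) = 0.0625; P(data | urn B) = (8/12)(8/12)(4/12)(4/12) = 0.049383; P(data | urn C) = (1/4)(1/4)(3/4)(3/4) = 0.035156; P(data | urn D) = (2/5)(2/5)(3/5)(3/5) = 0.0576.
Multiplying each by its prior: 1/4 · 0.0625 = 0.015625, 1/4 · 0.049383 = 0.012346, 1/4 · 0.035156 = 0.0087891, 1/4 · 0.0576 = 0.0144; these sum to 0.05116.
By Bayes' rule, P(urn A | data) = (0.015625) / (0.05116) = 0.30542.

0.305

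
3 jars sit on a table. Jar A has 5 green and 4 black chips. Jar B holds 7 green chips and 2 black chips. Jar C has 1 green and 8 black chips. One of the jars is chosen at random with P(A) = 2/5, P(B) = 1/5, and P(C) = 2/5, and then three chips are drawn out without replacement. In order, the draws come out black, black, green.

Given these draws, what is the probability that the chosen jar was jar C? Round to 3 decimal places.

0.455

The likelihood of the observed sequence under each hypothesis: P(data | jar A) = (4/9)(3/8)(5/7) = 5/42; P(data | jar B) = (2/9)(1/8)(7/7) = 1/36; P(data | jar C) = (8/9)(7/8)(1/7) = 1/9.
Multiplying each by its prior: 2/5 · 5/42 = 1/21, 1/5 · 1/36 = 1/180, 2/5 · 1/9 = 2/45; these sum to 41/420.
By Bayes' rule, P(jar C | data) = (2/45) / (41/420) = 56/123.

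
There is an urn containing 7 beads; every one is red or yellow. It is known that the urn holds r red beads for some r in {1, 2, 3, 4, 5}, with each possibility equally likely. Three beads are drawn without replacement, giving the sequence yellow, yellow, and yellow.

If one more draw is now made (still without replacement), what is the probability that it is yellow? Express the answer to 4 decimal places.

Under each hypothesis, the probability of the observed sequence is: P(data | r = 1) = (6/7)(5/6)(4/5) = 4/7; P(data | r = 2) = (5/7)(4/6)(3/5) = 2/7; P(data | r = 3) = (4/7)(3/6)(2/5) = 4/35; P(data | r = 4) = (3/7)(2/6)(1/5) = 1/35; P(data | r = 5) = (2/7)(1/6)(0/5) = 0.
Multiplying each by its prior: 1/5 · 4/7 = 4/35, 1/5 · 2/7 = 2/35, 1/5 · 4/35 = 4/175, 1/5 · 1/35 = 1/175, 1/5 · 0 = 0; with total 1/5.
Dividing through by the total gives posterior P(r = 1 | data) = 4/7, P(r = 2 | data) = 2/7, P(r = 3 | data) = 4/35, P(r = 4 | data) = 1/35, P(r = 5 | data) = 0.
Averaging over the posterior, P(yellow next | data) = (3/4)(4/7) + (1/2)(2/7) + (1/4)(4/35) + (0)(1/35) = 3/5.

0.6000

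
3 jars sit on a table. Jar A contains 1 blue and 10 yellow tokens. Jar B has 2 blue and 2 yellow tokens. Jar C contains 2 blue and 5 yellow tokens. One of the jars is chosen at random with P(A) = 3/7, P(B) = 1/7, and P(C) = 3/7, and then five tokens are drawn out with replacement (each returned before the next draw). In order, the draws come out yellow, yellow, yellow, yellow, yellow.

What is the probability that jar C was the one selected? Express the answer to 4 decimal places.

The likelihood of the observed sequence under each hypothesis: P(data | jar A) = (10/11)(10/11)(10/11)(10/11)(10/11) = 0.62092; P(data | jar B) = (2/4)(2/4)(2/4)(2/4)(2/4) = 0.03125; P(data | jar C) = (5/7)(5/7)(5/7)(5/7)(5/7) = 0.18593.
Weighting by the prior gives 3/7 · 0.62092 = 0.26611, 1/7 · 0.03125 = 0.0044643, 3/7 · 0.18593 = 0.079686; these sum to 0.35026.
Hence P(jar C | data) = (0.079686) / (0.35026) = 0.22751.

0.2275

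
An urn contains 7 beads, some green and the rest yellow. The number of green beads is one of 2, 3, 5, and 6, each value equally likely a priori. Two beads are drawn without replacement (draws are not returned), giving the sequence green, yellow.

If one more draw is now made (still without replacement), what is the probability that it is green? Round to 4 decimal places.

For each hypothesis, P(data | H) works out to: P(data | r = 2) = (2/7)(5/6) = 5/21; P(data | r = 3) = (3/7)(4/6) = 2/7; P(data | r = 5) = (5/7)(2/6) = 5/21; P(data | r = 6) = (6/7)(1/6) = 1/7.
Weighting by the prior gives 1/4 · 5/21 = 5/84, 1/4 · 2/7 = 1/14, 1/4 · 5/21 = 5/84, 1/4 · 1/7 = 1/28; summing to 19/84.
Dividing through by the total gives posterior P(r = 2 | data) = 5/19, P(r = 3 | data) = 6/19, P(r = 5 | data) = 5/19, P(r = 6 | data) = 3/19.
The predictive probability is P(green next | data) = (1/5)(5/19) + (2/5)(6/19) + (4/5)(5/19) + (1)(3/19) = 52/95.

0.5474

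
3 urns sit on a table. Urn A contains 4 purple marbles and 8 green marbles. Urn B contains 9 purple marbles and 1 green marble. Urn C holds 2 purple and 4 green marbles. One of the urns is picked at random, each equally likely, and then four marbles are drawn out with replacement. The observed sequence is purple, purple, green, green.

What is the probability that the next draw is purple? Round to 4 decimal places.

Under each hypothesis, the probability of the observed sequence is: P(data | urn A) = (4/12)(4/12)(8/12)(8/12) = 0.049383; P(data | urn B) = (9/10)(9/10)(1/10)(1/10) = 0.0081; P(data | urn C) = (2/6)(2/6)(4/6)(4/6) = 0.049383.
The prior-weighted likelihoods are 1/3 · 0.049383 = 0.016461, 1/3 · 0.0081 = 0.0027, 1/3 · 0.049383 = 0.016461; these sum to 0.035622.
Normalising, the posterior is P(urn A | data) = 0.4621, P(urn B | data) = 0.075796, P(urn C | data) = 0.4621.
Averaging over the posterior, P(purple next | data) = (1/3)(0.4621) + (9/10)(0.075796) + (1/3)(0.4621) = 0.37628.

0.3763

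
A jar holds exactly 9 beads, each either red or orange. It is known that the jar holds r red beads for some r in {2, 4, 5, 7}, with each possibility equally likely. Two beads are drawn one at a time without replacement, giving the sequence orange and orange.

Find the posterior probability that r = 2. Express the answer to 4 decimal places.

0.5526

Under each hypothesis, the probability of the observed sequence is: P(data | r = 2) = (7/9)(6/8) = 7/12; P(data | r = 4) = (5/9)(4/8) = 5/18; P(data | r = 5) = (4/9)(3/8) = 1/6; P(data | r = 7) = (2/9)(1/8) = 1/36.
The prior-weighted likelihoods are 1/4 · 7/12 = 7/48, 1/4 · 5/18 = 5/72, 1/4 · 1/6 = 1/24, 1/4 · 1/36 = 1/144; with total 19/72.
Therefore the posterior P(r = 2 | data) = (7/48) / (19/72) = 21/38.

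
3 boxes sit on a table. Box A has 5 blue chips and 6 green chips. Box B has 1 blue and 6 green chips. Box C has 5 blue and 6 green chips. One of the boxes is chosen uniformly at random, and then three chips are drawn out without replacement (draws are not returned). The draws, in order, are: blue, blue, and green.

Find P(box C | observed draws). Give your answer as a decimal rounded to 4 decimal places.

0.5000

The likelihood of the observed sequence under each hypothesis: P(data | box A) = (5/11)(4/10)(6/9) = 4/33; P(data | box B) = (1/7)(0/6) = 0; P(data | box C) = (5/11)(4/10)(6/9) = 4/33.
The prior-weighted likelihoods are 1/3 · 4/33 = 4/99, 1/3 · 0 = 0, 1/3 · 4/33 = 4/99; these sum to 8/99.
Therefore the posterior P(box C | data) = (4/99) / (8/99) = 1/2.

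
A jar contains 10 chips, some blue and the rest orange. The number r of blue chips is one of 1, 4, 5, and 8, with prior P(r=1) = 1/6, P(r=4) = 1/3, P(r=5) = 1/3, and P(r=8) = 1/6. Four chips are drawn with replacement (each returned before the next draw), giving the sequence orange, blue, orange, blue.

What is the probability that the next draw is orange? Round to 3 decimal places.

0.526

Under each hypothesis, the probability of the observed sequence is: P(data | r = 1) = (9/10)(1/10)(9/10)(1/10) = 0.0081; P(data | r = 4) = (6/10)(4/10)(6/10)(4/10) = 0.0576; P(data | r = 5) = (5/10)(5/10)(5/10)(5/10) = 0.0625; P(data | r = 8) = (2/10)(8/10)(2/10)(8/10) = 0.0256.
Weighting by the prior gives 1/6 · 0.0081 = 0.00135, 1/3 · 0.0576 = 0.0192, 1/3 · 0.0625 = 0.020833, 1/6 · 0.0256 = 0.0042667; these sum to 0.04565.
The posterior is then P(r = 1 | data) = 0.029573, P(r = 4 | data) = 0.42059, P(r = 5 | data) = 0.45637, P(r = 8 | data) = 0.093465.
So P(orange next | data) = Σ P(orange next | H) P(H | data) = (9/10)(0.029573) + (3/5)(0.42059) + (1/2)(0.45637) + (1/5)(0.093465) = 0.52585.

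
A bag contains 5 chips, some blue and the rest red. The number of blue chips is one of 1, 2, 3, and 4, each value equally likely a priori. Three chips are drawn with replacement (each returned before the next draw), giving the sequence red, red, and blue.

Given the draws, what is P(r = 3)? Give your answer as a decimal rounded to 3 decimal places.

Under each hypothesis, the probability of the observed sequence is: P(data | r = 1) = (4/5)(4/5)(1/5) = 16/125; P(data | r = 2) = (3/5)(3/5)(2/5) = 18/125; P(data | r = 3) = (2/5)(2/5)(3/5) = 12/125; P(data | r = 4) = (1/5)(1/5)(4/5) = 4/125.
Multiplying each by its prior: 1/4 · 16/125 = 4/125, 1/4 · 18/125 = 9/250, 1/4 · 12/125 = 3/125, 1/4 · 4/125 = 1/125; with total 1/10.
So P(r = 3 | data) = (3/125) / (1/10) = 6/25.

0.240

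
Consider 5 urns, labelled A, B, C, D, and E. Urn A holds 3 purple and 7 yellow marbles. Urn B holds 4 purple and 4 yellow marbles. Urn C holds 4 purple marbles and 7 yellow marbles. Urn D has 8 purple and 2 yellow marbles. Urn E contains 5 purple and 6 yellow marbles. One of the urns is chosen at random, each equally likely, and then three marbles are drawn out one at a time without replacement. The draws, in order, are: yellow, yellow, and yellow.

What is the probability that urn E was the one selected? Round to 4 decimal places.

0.1740

For each hypothesis, P(data | H) works out to: P(data | urn A) = (7/10)(6/9)(5/8) = 7/24; P(data | urn B) = (4/8)(3/7)(2/6) = 1/14; P(data | urn C) = (7/11)(6/10)(5/9) = 7/33; P(data | urn D) = (2/10)(1/9)(0/8) = 0; P(data | urn E) = (6/11)(5/10)(4/9) = 4/33.
Multiplying each by its prior: 1/5 · 7/24 = 7/120, 1/5 · 1/14 = 1/70, 1/5 · 7/33 = 7/165, 1/5 · 0 = 0, 1/5 · 4/33 = 4/165; these sum to 39/280.
So P(urn E | data) = (4/165) / (39/280) = 224/1287.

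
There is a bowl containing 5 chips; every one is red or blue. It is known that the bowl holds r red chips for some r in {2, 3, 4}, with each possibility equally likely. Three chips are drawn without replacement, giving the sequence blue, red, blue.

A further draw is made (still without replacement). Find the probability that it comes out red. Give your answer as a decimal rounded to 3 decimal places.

For each hypothesis, P(data | H) works out to: P(data | r = 2) = (3/5)(2/4)(2/3) = 1/5; P(data | r = 3) = (2/5)(3/4)(1/3) = 1/10; P(data | r = 4) = (1/5)(4/4)(0/3) = 0.
Multiplying each by its prior: 1/3 · 1/5 = 1/15, 1/3 · 1/10 = 1/30, 1/3 · 0 = 0; with total 1/10.
Normalising, the posterior is P(r = 2 | data) = 2/3, P(r = 3 | data) = 1/3, P(r = 4 | data) = 0.
Averaging over the posterior, P(red next | data) = (1/2)(2/3) + (1)(1/3) = 2/3.

0.667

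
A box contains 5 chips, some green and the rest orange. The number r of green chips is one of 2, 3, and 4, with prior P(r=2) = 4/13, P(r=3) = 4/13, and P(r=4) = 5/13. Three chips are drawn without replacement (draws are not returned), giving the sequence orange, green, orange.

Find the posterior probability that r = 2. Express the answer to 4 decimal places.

0.6667

The likelihood of the observed sequence under each hypothesis: P(data | r = 2) = (3/5)(2/4)(2/3) = 1/5; P(data | r = 3) = (2/5)(3/4)(1/3) = 1/10; P(data | r = 4) = (1/5)(4/4)(0/3) = 0.
Weighting by the prior gives 4/13 · 1/5 = 4/65, 4/13 · 1/10 = 2/65, 5/13 · 0 = 0; with total 6/65.
Therefore the posterior P(r = 2 | data) = (4/65) / (6/65) = 2/3.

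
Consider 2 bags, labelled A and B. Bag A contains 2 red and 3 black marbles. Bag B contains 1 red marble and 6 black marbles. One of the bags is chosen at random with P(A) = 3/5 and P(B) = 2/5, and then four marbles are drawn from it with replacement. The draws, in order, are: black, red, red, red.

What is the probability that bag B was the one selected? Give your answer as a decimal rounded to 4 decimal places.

For each hypothesis, P(data | H) works out to: P(data | bag A) = (3/5)(2/5)(2/5)(2/5) = 0.0384; P(data | bag B) = (6/7)(1/7)(1/7)(1/7) = 0.002499.
Weighting by the prior gives 3/5 · 0.0384 = 0.02304, 2/5 · 0.002499 = 0.00099958; summing to 0.02404.
So P(bag B | data) = (0.00099958) / (0.02404) = 0.041581.

0.0416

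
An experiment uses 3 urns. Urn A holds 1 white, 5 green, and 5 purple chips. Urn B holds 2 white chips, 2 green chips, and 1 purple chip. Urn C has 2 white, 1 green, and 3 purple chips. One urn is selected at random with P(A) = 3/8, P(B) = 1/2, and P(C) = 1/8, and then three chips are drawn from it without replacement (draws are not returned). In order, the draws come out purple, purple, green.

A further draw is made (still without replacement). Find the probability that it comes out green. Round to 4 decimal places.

Compute the likelihood of the observed sequence for each case: P(data | urn A) = (5/11)(4/10)(5/9) = 0.10101; P(data | urn B) = (1/5)(0/4) = 0; P(data | urn C) = (3/6)(2/5)(1/4) = 0.05.
The prior-weighted likelihoods are 3/8 · 0.10101 = 0.037879, 1/2 · 0 = 0, 1/8 · 0.05 = 0.00625; with total 0.044129.
The posterior is then P(urn A | data) = 0.85837, P(urn B | data) = 0, P(urn C | data) = 0.14163.
So P(green next | data) = Σ P(green next | H) P(H | data) = (1/2)(0.85837) + (0)(0.14163) = 0.42918.

0.4292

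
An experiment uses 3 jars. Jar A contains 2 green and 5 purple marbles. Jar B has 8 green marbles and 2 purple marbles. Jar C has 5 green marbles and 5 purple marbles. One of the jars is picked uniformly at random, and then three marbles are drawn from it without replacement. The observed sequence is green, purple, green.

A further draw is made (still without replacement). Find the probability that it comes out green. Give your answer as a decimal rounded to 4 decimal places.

0.5638

For each hypothesis, P(data | H) works out to: P(data | jar A) = (2/7)(5/6)(1/5) = 0.047619; P(data | jar B) = (8/10)(2/9)(7/8) = 0.15556; P(data | jar C) = (5/10)(5/9)(4/8) = 0.13889.
The prior-weighted likelihoods are 1/3 · 0.047619 = 0.015873, 1/3 · 0.15556 = 0.051852, 1/3 · 0.13889 = 0.046296; summing to 0.11402.
Dividing through by the total gives posterior P(jar A | data) = 0.13921, P(jar B | data) = 0.45476, P(jar C | data) = 0.40603.
So P(green next | data) = Σ P(green next | H) P(H | data) = (0)(0.13921) + (6/7)(0.45476) + (3/7)(0.40603) = 0.56381.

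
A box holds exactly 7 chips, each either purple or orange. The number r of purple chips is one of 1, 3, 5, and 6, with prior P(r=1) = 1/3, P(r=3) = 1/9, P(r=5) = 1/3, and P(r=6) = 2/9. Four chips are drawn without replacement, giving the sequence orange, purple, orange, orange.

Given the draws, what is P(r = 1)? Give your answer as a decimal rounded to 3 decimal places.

Compute the likelihood of the observed sequence for each case: P(data | r = 1) = (6/7)(1/6)(5/5)(4/4) = 1/7; P(data | r = 3) = (4/7)(3/6)(3/5)(2/4) = 3/35; P(data | r = 5) = (2/7)(5/6)(1/5)(0/4) = 0; P(data | r = 6) = (1/7)(6/6)(0/5) = 0.
Multiplying each by its prior: 1/3 · 1/7 = 1/21, 1/9 · 3/35 = 1/105, 1/3 · 0 = 0, 2/9 · 0 = 0; summing to 2/35.
So P(r = 1 | data) = (1/21) / (2/35) = 5/6.

0.833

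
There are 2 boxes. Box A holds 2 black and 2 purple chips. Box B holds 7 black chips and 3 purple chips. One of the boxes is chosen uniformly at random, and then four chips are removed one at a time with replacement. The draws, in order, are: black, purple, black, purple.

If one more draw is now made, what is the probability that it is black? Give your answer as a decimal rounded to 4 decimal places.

0.5827

Compute the likelihood of the observed sequence for each case: P(data | box A) = (2/4)(2/4)(2/4)(2/4) = 0.0625; P(data | box B) = (7/10)(3/10)(7/10)(3/10) = 0.0441.
The prior-weighted likelihoods are 1/2 · 0.0625 = 0.03125, 1/2 · 0.0441 = 0.02205; these sum to 0.0533.
The posterior is then P(box A | data) = 0.5863, P(box B | data) = 0.4137.
Averaging over the posterior, P(black next | data) = (1/2)(0.5863) + (7/10)(0.4137) = 0.58274.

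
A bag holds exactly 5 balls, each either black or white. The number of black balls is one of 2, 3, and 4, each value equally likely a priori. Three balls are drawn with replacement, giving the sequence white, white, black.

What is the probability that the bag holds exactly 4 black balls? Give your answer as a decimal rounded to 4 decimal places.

0.1176

Compute the likelihood of the observed sequence for each case: P(data | r = 2) = (3/5)(3/5)(2/5) = 18/125; P(data | r = 3) = (2/5)(2/5)(3/5) = 12/125; P(data | r = 4) = (1/5)(1/5)(4/5) = 4/125.
Weighting by the prior gives 1/3 · 18/125 = 6/125, 1/3 · 12/125 = 4/125, 1/3 · 4/125 = 4/375; with total 34/375.
Therefore the posterior P(r = 4 | data) = (4/375) / (34/375) = 2/17.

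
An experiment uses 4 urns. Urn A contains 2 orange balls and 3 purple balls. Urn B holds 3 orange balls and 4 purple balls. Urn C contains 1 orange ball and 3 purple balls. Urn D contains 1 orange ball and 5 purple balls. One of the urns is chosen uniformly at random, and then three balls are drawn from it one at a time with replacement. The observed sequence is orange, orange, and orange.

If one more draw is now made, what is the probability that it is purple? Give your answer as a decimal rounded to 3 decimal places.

For each hypothesis, P(data | H) works out to: P(data | urn A) = (2/5)(2/5)(2/5) = 0.064; P(data | urn B) = (3/7)(3/7)(3/7) = 0.078717; P(data | urn C) = (1/4)(1/4)(1/4) = 0.015625; P(data | urn D) = (1/6)(1/6)(1/6) = 0.0046296.
The prior-weighted likelihoods are 1/4 · 0.064 = 0.016, 1/4 · 0.078717 = 0.019679, 1/4 · 0.015625 = 0.0039062, 1/4 · 0.0046296 = 0.0011574; these sum to 0.040743.
Normalising, the posterior is P(urn A | data) = 0.39271, P(urn B | data) = 0.48301, P(urn C | data) = 0.095875, P(urn D | data) = 0.028408.
The predictive probability is P(purple next | data) = (3/5)(0.39271) + (4/7)(0.48301) + (3/4)(0.095875) + (5/6)(0.028408) = 0.60721.

0.607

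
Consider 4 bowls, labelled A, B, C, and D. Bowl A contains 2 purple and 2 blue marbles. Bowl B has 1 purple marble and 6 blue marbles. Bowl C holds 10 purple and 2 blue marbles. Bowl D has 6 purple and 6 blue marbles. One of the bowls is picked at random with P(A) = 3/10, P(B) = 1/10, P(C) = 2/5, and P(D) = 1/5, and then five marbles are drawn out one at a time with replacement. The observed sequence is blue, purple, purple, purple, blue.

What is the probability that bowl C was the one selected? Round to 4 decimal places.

The likelihood of the observed sequence under each hypothesis: P(data | bowl A) = (2/4)(2/4)(2/4)(2/4)(2/4) = 0.03125; P(data | bowl B) = (6/7)(1/7)(1/7)(1/7)(6/7) = 0.002142; P(data | bowl C) = (2/12)(10/12)(10/12)(10/12)(2/12) = 0.016075; P(data | bowl D) = (6/12)(6/12)(6/12)(6/12)(6/12) = 0.03125.
The prior-weighted likelihoods are 3/10 · 0.03125 = 0.009375, 1/10 · 0.002142 = 0.0002142, 2/5 · 0.016075 = 0.00643, 1/5 · 0.03125 = 0.00625; summing to 0.022269.
By Bayes' rule, P(bowl C | data) = (0.00643) / (0.022269) = 0.28874.

0.2887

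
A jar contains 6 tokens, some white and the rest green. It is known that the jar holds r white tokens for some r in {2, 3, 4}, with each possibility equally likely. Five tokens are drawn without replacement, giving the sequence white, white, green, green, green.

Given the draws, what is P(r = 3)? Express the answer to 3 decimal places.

Under each hypothesis, the probability of the observed sequence is: P(data | r = 2) = (2/6)(1/5)(4/4)(3/3)(2/2) = 1/15; P(data | r = 3) = (3/6)(2/5)(3/4)(2/3)(1/2) = 1/20; P(data | r = 4) = (4/6)(3/5)(2/4)(1/3)(0/2) = 0.
Weighting by the prior gives 1/3 · 1/15 = 1/45, 1/3 · 1/20 = 1/60, 1/3 · 0 = 0; with total 7/180.
So P(r = 3 | data) = (1/60) / (7/180) = 3/7.

0.429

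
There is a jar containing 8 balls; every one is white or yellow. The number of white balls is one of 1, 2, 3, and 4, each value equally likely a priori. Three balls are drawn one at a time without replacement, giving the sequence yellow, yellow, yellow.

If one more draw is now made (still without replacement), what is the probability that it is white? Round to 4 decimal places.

For each hypothesis, P(data | H) works out to: P(data | r = 1) = (7/8)(6/7)(5/6) = 5/8; P(data | r = 2) = (6/8)(5/7)(4/6) = 5/14; P(data | r = 3) = (5/8)(4/7)(3/6) = 5/28; P(data | r = 4) = (4/8)(3/7)(2/6) = 1/14.
Weighting by the prior gives 1/4 · 5/8 = 5/32, 1/4 · 5/14 = 5/56, 1/4 · 5/28 = 5/112, 1/4 · 1/14 = 1/56; these sum to 69/224.
Normalising, the posterior is P(r = 1 | data) = 35/69, P(r = 2 | data) = 20/69, P(r = 3 | data) = 10/69, P(r = 4 | data) = 4/69.
So P(white next | data) = Σ P(white next | H) P(H | data) = (1/5)(35/69) + (2/5)(20/69) + (3/5)(10/69) + (4/5)(4/69) = 121/345.

0.3507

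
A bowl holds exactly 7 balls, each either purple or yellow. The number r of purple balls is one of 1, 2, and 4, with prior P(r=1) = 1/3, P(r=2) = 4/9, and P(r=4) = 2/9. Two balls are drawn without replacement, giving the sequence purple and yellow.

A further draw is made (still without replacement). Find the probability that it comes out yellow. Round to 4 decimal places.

Compute the likelihood of the observed sequence for each case: P(data | r = 1) = (1/7)(6/6) = 1/7; P(data | r = 2) = (2/7)(5/6) = 5/21; P(data | r = 4) = (4/7)(3/6) = 2/7.
Multiplying each by its prior: 1/3 · 1/7 = 1/21, 4/9 · 5/21 = 20/189, 2/9 · 2/7 = 4/63; these sum to 41/189.
Normalising, the posterior is P(r = 1 | data) = 9/41, P(r = 2 | data) = 20/41, P(r = 4 | data) = 12/41.
So P(yellow next | data) = Σ P(yellow next | H) P(H | data) = (1)(9/41) + (4/5)(20/41) + (2/5)(12/41) = 149/205.

0.7268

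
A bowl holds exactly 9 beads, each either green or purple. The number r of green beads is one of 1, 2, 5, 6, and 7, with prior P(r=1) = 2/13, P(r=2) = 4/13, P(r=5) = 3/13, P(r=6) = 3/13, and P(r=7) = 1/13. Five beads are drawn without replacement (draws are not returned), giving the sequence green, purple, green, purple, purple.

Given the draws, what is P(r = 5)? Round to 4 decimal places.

0.3934

Compute the likelihood of the observed sequence for each case: P(data | r = 1) = (1/9)(8/8)(0/7) = 0; P(data | r = 2) = (2/9)(7/8)(1/7)(6/6)(5/5) = 0.027778; P(data | r = 5) = (5/9)(4/8)(4/7)(3/6)(2/5) = 0.031746; P(data | r = 6) = (6/9)(3/8)(5/7)(2/6)(1/5) = 0.011905; P(data | r = 7) = (7/9)(2/8)(6/7)(1/6)(0/5) = 0.
The prior-weighted likelihoods are 2/13 · 0 = 0, 4/13 · 0.027778 = 0.008547, 3/13 · 0.031746 = 0.007326, 3/13 · 0.011905 = 0.0027473, 1/13 · 0 = 0; these sum to 0.01862.
Hence P(r = 5 | data) = (0.007326) / (0.01862) = 0.39344.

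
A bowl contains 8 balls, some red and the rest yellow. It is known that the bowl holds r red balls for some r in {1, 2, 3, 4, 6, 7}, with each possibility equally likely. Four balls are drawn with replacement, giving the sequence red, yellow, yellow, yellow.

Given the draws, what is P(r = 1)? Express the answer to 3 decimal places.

0.235

The likelihood of the observed sequence under each hypothesis: P(data | r = 1) = (1/8)(7/8)(7/8)(7/8) = 0.08374; P(data | r = 2) = (2/8)(6/8)(6/8)(6/8) = 0.10547; P(data | r = 3) = (3/8)(5/8)(5/8)(5/8) = 0.091553; P(data | r = 4) = (4/8)(4/8)(4/8)(4/8) = 0.0625; P(data | r = 6) = (6/8)(2/8)(2/8)(2/8) = 0.011719; P(data | r = 7) = (7/8)(1/8)(1/8)(1/8) = 0.001709.
Weighting by the prior gives 1/6 · 0.08374 = 0.013957, 1/6 · 0.10547 = 0.017578, 1/6 · 0.091553 = 0.015259, 1/6 · 0.0625 = 0.010417, 1/6 · 0.011719 = 0.0019531, 1/6 · 0.001709 = 0.00028483; these sum to 0.059448.
Hence P(r = 1 | data) = (0.013957) / (0.059448) = 0.23477.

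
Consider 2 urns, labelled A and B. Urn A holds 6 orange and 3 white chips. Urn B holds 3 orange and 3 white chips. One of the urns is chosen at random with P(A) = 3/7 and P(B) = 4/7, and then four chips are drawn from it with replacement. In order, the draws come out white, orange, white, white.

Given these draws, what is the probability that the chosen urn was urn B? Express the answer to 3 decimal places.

For each hypothesis, P(data | H) works out to: P(data | urn A) = (3/9)(6/9)(3/9)(3/9) = 2/81; P(data | urn B) = (3/6)(3/6)(3/6)(3/6) = 1/16.
The prior-weighted likelihoods are 3/7 · 2/81 = 2/189, 4/7 · 1/16 = 1/28; these sum to 5/108.
So P(urn B | data) = (1/28) / (5/108) = 27/35.

0.771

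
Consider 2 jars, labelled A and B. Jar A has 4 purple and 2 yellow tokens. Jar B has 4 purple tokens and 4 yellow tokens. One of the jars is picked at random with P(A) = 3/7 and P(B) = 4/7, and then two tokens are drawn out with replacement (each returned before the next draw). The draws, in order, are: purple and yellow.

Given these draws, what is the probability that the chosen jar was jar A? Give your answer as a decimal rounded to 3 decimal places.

0.400

For each hypothesis, P(data | H) works out to: P(data | jar A) = (4/6)(2/6) = 2/9; P(data | jar B) = (4/8)(4/8) = 1/4.
Multiplying each by its prior: 3/7 · 2/9 = 2/21, 4/7 · 1/4 = 1/7; with total 5/21.
By Bayes' rule, P(jar A | data) = (2/21) / (5/21) = 2/5.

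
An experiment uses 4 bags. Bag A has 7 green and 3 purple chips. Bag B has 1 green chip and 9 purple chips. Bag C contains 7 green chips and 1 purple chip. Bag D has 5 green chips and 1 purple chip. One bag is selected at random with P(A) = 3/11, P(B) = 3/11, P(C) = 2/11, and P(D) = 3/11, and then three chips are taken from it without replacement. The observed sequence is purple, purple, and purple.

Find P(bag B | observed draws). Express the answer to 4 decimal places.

0.9882

For each hypothesis, P(data | H) works out to: P(data | bag A) = (3/10)(2/9)(1/8) = 1/120; P(data | bag B) = (9/10)(8/9)(7/8) = 7/10; P(data | bag C) = (1/8)(0/7) = 0; P(data | bag D) = (1/6)(0/5) = 0.
The prior-weighted likelihoods are 3/11 · 1/120 = 1/440, 3/11 · 7/10 = 21/110, 2/11 · 0 = 0, 3/11 · 0 = 0; these sum to 17/88.
By Bayes' rule, P(bag B | data) = (21/110) / (17/88) = 84/85.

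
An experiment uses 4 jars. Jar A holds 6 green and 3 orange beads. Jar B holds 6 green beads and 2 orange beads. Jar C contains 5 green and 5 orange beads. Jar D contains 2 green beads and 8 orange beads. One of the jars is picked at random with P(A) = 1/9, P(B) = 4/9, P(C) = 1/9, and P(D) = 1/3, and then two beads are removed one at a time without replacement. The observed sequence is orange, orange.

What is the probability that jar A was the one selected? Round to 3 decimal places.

Under each hypothesis, the probability of the observed sequence is: P(data | jar A) = (3/9)(2/8) = 0.083333; P(data | jar B) = (2/8)(1/7) = 0.035714; P(data | jar C) = (5/10)(4/9) = 0.22222; P(data | jar D) = (8/10)(7/9) = 0.62222.
Weighting by the prior gives 1/9 · 0.083333 = 0.0092593, 4/9 · 0.035714 = 0.015873, 1/9 · 0.22222 = 0.024691, 1/3 · 0.62222 = 0.20741; with total 0.25723.
Hence P(jar A | data) = (0.0092593) / (0.25723) = 0.035996.

0.036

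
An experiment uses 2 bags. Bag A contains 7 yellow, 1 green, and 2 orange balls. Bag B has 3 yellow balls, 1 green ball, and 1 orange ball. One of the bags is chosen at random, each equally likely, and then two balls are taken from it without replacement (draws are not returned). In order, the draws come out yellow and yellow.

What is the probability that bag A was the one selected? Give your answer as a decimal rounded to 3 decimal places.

0.609

Under each hypothesis, the probability of the observed sequence is: P(data | bag A) = (7/10)(6/9) = 7/15; P(data | bag B) = (3/5)(2/4) = 3/10.
Weighting by the prior gives 1/2 · 7/15 = 7/30, 1/2 · 3/10 = 3/20; with total 23/60.
By Bayes' rule, P(bag A | data) = (7/30) / (23/60) = 14/23.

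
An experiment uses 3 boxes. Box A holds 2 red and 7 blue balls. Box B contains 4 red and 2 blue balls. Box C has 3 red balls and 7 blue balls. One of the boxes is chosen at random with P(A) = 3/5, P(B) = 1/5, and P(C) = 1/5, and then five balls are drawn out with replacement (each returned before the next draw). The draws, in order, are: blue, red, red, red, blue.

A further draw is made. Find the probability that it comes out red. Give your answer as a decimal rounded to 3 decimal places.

The likelihood of the observed sequence under each hypothesis: P(data | box A) = (7/9)(2/9)(2/9)(2/9)(7/9) = 0.0066386; P(data | box B) = (2/6)(4/6)(4/6)(4/6)(2/6) = 0.032922; P(data | box C) = (7/10)(3/10)(3/10)(3/10)(7/10) = 0.01323.
Weighting by the prior gives 3/5 · 0.0066386 = 0.0039831, 1/5 · 0.032922 = 0.0065844, 1/5 · 0.01323 = 0.002646; these sum to 0.013213.
Normalising, the posterior is P(box A | data) = 0.30144, P(box B | data) = 0.49831, P(box C | data) = 0.20025.
Averaging over the posterior, P(red next | data) = (2/9)(0.30144) + (2/3)(0.49831) + (3/10)(0.20025) = 0.45927.

0.459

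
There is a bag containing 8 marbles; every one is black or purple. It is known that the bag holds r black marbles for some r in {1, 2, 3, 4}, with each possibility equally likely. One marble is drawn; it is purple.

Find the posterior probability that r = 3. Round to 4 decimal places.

0.2273

Compute the likelihood of this draw for each case: P(data | r = 1) = (7/8) = 7/8; P(data | r = 2) = (6/8) = 3/4; P(data | r = 3) = (5/8) = 5/8; P(data | r = 4) = (4/8) = 1/2.
Weighting by the prior gives 1/4 · 7/8 = 7/32, 1/4 · 3/4 = 3/16, 1/4 · 5/8 = 5/32, 1/4 · 1/2 = 1/8; with total 11/16.
By Bayes' rule, P(r = 3 | data) = (5/32) / (11/16) = 5/22.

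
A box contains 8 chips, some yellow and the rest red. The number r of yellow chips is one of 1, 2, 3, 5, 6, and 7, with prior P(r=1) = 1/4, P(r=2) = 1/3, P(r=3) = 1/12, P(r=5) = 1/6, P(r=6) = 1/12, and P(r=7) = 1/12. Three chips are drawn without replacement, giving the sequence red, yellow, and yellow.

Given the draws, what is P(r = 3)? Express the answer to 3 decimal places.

0.100

Compute the likelihood of the observed sequence for each case: P(data | r = 1) = (7/8)(1/7)(0/6) = 0; P(data | r = 2) = (6/8)(2/7)(1/6) = 1/28; P(data | r = 3) = (5/8)(3/7)(2/6) = 5/56; P(data | r = 5) = (3/8)(5/7)(4/6) = 5/28; P(data | r = 6) = (2/8)(6/7)(5/6) = 5/28; P(data | r = 7) = (1/8)(7/7)(6/6) = 1/8.
Multiplying each by its prior: 1/4 · 0 = 0, 1/3 · 1/28 = 1/84, 1/12 · 5/56 = 5/672, 1/6 · 5/28 = 5/168, 1/12 · 5/28 = 5/336, 1/12 · 1/8 = 1/96; summing to 25/336.
Therefore the posterior P(r = 3 | data) = (5/672) / (25/336) = 1/10.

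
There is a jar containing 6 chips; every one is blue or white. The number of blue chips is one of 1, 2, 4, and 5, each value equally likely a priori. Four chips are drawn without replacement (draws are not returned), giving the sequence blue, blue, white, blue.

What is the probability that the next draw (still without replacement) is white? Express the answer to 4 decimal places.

0.2222

The likelihood of the observed sequence under each hypothesis: P(data | r = 1) = (1/6)(0/5) = 0; P(data | r = 2) = (2/6)(1/5)(4/4)(0/3) = 0; P(data | r = 4) = (4/6)(3/5)(2/4)(2/3) = 2/15; P(data | r = 5) = (5/6)(4/5)(1/4)(3/3) = 1/6.
Multiplying each by its prior: 1/4 · 0 = 0, 1/4 · 0 = 0, 1/4 · 2/15 = 1/30, 1/4 · 1/6 = 1/24; with total 3/40.
Normalising, the posterior is P(r = 1 | data) = 0, P(r = 2 | data) = 0, P(r = 4 | data) = 4/9, P(r = 5 | data) = 5/9.
So P(white next | data) = Σ P(white next | H) P(H | data) = (1/2)(4/9) + (0)(5/9) = 2/9.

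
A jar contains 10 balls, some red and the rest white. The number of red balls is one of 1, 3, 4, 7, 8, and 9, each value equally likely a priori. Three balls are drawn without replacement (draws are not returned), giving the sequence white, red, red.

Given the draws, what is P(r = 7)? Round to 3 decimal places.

The likelihood of the observed sequence under each hypothesis: P(data | r = 1) = (9/10)(1/9)(0/8) = 0; P(data | r = 3) = (7/10)(3/9)(2/8) = 7/120; P(data | r = 4) = (6/10)(4/9)(3/8) = 1/10; P(data | r = 7) = (3/10)(7/9)(6/8) = 7/40; P(data | r = 8) = (2/10)(8/9)(7/8) = 7/45; P(data | r = 9) = (1/10)(9/9)(8/8) = 1/10.
Weighting by the prior gives 1/6 · 0 = 0, 1/6 · 7/120 = 7/720, 1/6 · 1/10 = 1/60, 1/6 · 7/40 = 7/240, 1/6 · 7/45 = 7/270, 1/6 · 1/10 = 1/60; summing to 53/540.
By Bayes' rule, P(r = 7 | data) = (7/240) / (53/540) = 63/212.

0.297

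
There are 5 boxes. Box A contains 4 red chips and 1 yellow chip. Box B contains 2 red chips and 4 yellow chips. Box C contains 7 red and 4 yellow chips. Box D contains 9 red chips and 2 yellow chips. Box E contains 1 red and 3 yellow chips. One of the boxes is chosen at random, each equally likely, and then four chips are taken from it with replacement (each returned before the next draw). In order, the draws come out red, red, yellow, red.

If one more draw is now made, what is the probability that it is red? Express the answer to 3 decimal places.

Under each hypothesis, the probability of the observed sequence is: P(data | box A) = (4/5)(4/5)(1/5)(4/5) = 0.1024; P(data | box B) = (2/6)(2/6)(4/6)(2/6) = 0.024691; P(data | box C) = (7/11)(7/11)(4/11)(7/11) = 0.093709; P(data | box D) = (9/11)(9/11)(2/11)(9/11) = 0.099583; P(data | box E) = (1/4)(1/4)(3/4)(1/4) = 0.011719.
The prior-weighted likelihoods are 1/5 · 0.1024 = 0.02048, 1/5 · 0.024691 = 0.0049383, 1/5 · 0.093709 = 0.018742, 1/5 · 0.099583 = 0.019917, 1/5 · 0.011719 = 0.0023437; with total 0.066421.
Normalising, the posterior is P(box A | data) = 0.30834, P(box B | data) = 0.074349, P(box C | data) = 0.28217, P(box D | data) = 0.29986, P(box E | data) = 0.035287.
Averaging over the posterior, P(red next | data) = (4/5)(0.30834) + (1/3)(0.074349) + (7/11)(0.28217) + (9/11)(0.29986) + (1/4)(0.035287) = 0.70518.

0.705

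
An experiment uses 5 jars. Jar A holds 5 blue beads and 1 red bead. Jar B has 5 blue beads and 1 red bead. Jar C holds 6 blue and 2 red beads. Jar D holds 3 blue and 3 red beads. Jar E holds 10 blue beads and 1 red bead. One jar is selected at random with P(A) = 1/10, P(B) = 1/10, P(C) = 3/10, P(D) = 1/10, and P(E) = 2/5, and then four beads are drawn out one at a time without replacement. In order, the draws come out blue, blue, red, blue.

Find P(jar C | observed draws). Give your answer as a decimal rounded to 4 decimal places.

Compute the likelihood of the observed sequence for each case: P(data | jar A) = (5/6)(4/5)(1/4)(3/3) = 0.16667; P(data | jar B) = (5/6)(4/5)(1/4)(3/3) = 0.16667; P(data | jar C) = (6/8)(5/7)(2/6)(4/5) = 0.14286; P(data | jar D) = (3/6)(2/5)(3/4)(1/3) = 0.05; P(data | jar E) = (10/11)(9/10)(1/9)(8/8) = 0.090909.
Weighting by the prior gives 1/10 · 0.16667 = 0.016667, 1/10 · 0.16667 = 0.016667, 3/10 · 0.14286 = 0.042857, 1/10 · 0.05 = 0.005, 2/5 · 0.090909 = 0.036364; with total 0.11755.
So P(jar C | data) = (0.042857) / (0.11755) = 0.36457.

0.3646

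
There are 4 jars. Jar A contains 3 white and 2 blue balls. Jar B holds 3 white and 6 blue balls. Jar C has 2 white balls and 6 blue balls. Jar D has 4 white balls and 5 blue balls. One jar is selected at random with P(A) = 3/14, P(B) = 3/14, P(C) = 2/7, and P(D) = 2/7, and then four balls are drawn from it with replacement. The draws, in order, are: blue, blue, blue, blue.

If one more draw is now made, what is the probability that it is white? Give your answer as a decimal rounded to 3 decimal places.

The likelihood of the observed sequence under each hypothesis: P(data | jar A) = (2/5)(2/5)(2/5)(2/5) = 0.0256; P(data | jar B) = (6/9)(6/9)(6/9)(6/9) = 0.19753; P(data | jar C) = (6/8)(6/8)(6/8)(6/8) = 0.31641; P(data | jar D) = (5/9)(5/9)(5/9)(5/9) = 0.09526.
The prior-weighted likelihoods are 3/14 · 0.0256 = 0.0054857, 3/14 · 0.19753 = 0.042328, 2/7 · 0.31641 = 0.090402, 2/7 · 0.09526 = 0.027217; with total 0.16543.
The posterior is then P(jar A | data) = 0.03316, P(jar B | data) = 0.25586, P(jar C | data) = 0.54646, P(jar D | data) = 0.16452.
The predictive probability is P(white next | data) = (3/5)(0.03316) + (1/3)(0.25586) + (1/4)(0.54646) + (4/9)(0.16452) = 0.31492.

0.315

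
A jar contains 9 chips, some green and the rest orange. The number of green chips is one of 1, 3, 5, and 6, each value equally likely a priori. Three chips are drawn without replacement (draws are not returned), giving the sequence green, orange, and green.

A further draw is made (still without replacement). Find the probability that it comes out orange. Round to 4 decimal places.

The likelihood of the observed sequence under each hypothesis: P(data | r = 1) = (1/9)(8/8)(0/7) = 0; P(data | r = 3) = (3/9)(6/8)(2/7) = 0.071429; P(data | r = 5) = (5/9)(4/8)(4/7) = 0.15873; P(data | r = 6) = (6/9)(3/8)(5/7) = 0.17857.
Weighting by the prior gives 1/4 · 0 = 0, 1/4 · 0.071429 = 0.017857, 1/4 · 0.15873 = 0.039683, 1/4 · 0.17857 = 0.044643; summing to 0.10218.
Dividing through by the total gives posterior P(r = 1 | data) = 0, P(r = 3 | data) = 0.17476, P(r = 5 | data) = 0.38835, P(r = 6 | data) = 0.43689.
The predictive probability is P(orange next | data) = (5/6)(0.17476) + (1/2)(0.38835) + (1/3)(0.43689) = 0.48544.

0.4854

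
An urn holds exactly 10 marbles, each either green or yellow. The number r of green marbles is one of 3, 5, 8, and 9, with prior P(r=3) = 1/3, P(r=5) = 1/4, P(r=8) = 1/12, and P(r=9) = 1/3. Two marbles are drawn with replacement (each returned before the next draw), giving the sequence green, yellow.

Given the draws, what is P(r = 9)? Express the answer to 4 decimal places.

Compute the likelihood of the observed sequence for each case: P(data | r = 3) = (3/10)(7/10) = 0.21; P(data | r = 5) = (5/10)(5/10) = 0.25; P(data | r = 8) = (8/10)(2/10) = 0.16; P(data | r = 9) = (9/10)(1/10) = 0.09.
Weighting by the prior gives 1/3 · 0.21 = 0.07, 1/4 · 0.25 = 0.0625, 1/12 · 0.16 = 0.013333, 1/3 · 0.09 = 0.03; summing to 0.17583.
By Bayes' rule, P(r = 9 | data) = (0.03) / (0.17583) = 0.17062.

0.1706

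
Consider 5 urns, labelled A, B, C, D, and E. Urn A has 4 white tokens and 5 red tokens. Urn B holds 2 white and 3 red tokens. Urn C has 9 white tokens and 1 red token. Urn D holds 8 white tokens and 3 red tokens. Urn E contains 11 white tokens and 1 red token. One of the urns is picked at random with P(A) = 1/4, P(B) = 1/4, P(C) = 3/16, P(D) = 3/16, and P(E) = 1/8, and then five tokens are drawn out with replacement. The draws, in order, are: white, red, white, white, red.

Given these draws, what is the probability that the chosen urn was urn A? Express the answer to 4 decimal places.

0.3398

Compute the likelihood of the observed sequence for each case: P(data | urn A) = (4/9)(5/9)(4/9)(4/9)(5/9) = 0.027096; P(data | urn B) = (2/5)(3/5)(2/5)(2/5)(3/5) = 0.02304; P(data | urn C) = (9/10)(1/10)(9/10)(9/10)(1/10) = 0.00729; P(data | urn D) = (8/11)(3/11)(8/11)(8/11)(3/11) = 0.028612; P(data | urn E) = (11/12)(1/12)(11/12)(11/12)(1/12) = 0.005349.
Multiplying each by its prior: 1/4 · 0.027096 = 0.006774, 1/4 · 0.02304 = 0.00576, 3/16 · 0.00729 = 0.0013669, 3/16 · 0.028612 = 0.0053648, 1/8 · 0.005349 = 0.00066862; summing to 0.019934.
So P(urn A | data) = (0.006774) / (0.019934) = 0.33982.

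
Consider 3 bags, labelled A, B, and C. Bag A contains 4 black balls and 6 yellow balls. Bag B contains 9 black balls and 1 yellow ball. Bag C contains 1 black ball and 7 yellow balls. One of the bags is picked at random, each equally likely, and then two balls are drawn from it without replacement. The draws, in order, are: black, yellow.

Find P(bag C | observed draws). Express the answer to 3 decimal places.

Under each hypothesis, the probability of the observed sequence is: P(data | bag A) = (4/10)(6/9) = 4/15; P(data | bag B) = (9/10)(1/9) = 1/10; P(data | bag C) = (1/8)(7/7) = 1/8.
Weighting by the prior gives 1/3 · 4/15 = 4/45, 1/3 · 1/10 = 1/30, 1/3 · 1/8 = 1/24; summing to 59/360.
By Bayes' rule, P(bag C | data) = (1/24) / (59/360) = 15/59.

0.254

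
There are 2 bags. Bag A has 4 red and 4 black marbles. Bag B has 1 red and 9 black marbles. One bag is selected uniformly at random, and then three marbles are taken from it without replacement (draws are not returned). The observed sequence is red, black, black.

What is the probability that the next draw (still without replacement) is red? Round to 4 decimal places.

Compute the likelihood of the observed sequence for each case: P(data | bag A) = (4/8)(4/7)(3/6) = 1/7; P(data | bag B) = (1/10)(9/9)(8/8) = 1/10.
Multiplying each by its prior: 1/2 · 1/7 = 1/14, 1/2 · 1/10 = 1/20; with total 17/140.
Normalising, the posterior is P(bag A | data) = 10/17, P(bag B | data) = 7/17.
So P(red next | data) = Σ P(red next | H) P(H | data) = (3/5)(10/17) + (0)(7/17) = 6/17.

0.3529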